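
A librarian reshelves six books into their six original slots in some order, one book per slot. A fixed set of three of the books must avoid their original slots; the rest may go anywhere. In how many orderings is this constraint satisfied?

Let A_j be the event that the j-th constrained one is fixed. By inclusion-exclusion over the 3 events:
Σ_{j=0}^{3} (-1)^j C(3,j)(6-j)!
= C(3,0)·6! - C(3,1)·5! + C(3,2)·4! - C(3,3)·3!
= 720 - 360 + 72 - 6
= 426

426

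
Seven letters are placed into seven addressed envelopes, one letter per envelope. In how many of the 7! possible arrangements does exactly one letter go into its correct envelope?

Pick the single fixed position: C(7,1) = 7 ways.
The remaining 6 must be deranged: !6 = 265.
Total: 7 × 265 = 1855.

1855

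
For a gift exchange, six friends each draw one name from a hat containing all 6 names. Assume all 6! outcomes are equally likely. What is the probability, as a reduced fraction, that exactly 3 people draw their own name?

Favorable outcomes: C(6,3)·!3 = 20·2 = 40.
Total outcomes: 6! = 720.
Probability = 40/720 = 1/18.

1/18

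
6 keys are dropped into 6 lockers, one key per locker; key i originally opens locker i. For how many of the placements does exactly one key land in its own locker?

264

Choose which one of the 6 is fixed: C(6,1) = 6.
The other 5 form a derangement: !5 = 44.
Total: 6 × 44 = 264.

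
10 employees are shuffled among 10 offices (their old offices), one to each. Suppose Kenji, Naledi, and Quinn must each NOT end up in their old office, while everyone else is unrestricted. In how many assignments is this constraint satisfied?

2656080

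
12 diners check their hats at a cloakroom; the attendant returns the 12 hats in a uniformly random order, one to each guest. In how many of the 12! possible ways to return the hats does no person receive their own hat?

The subfactorial !12 = [12!/e] (nearest integer).
12! = 479001600, and 479001600/e ≈ 176214840.93, so !12 = 176214841.

176214841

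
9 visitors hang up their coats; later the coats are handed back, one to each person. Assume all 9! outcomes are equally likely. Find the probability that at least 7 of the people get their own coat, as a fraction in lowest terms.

37/362880

Favorable outcomes: Σ_{i≥7} C(9,i)·!(9-i) = 36·1 + 9·0 + 1·1 = 37.
Total outcomes: 9! = 362880.
Probability = 37/362880 = 37/362880.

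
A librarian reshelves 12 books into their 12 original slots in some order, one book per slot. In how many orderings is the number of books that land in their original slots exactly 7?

34848

Pick the 7 fixed positions: C(12,7) = 792 ways.
The remaining 5 must be deranged: !5 = 44.
Total: 792 × 44 = 34848.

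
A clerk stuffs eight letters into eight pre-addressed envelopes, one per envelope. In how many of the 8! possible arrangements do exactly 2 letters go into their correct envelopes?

Choose which 2 of the 8 are fixed: C(8,2) = 28.
The remaining 6 must be deranged: !6 = 265.
Total: 28 × 265 = 7420.

7420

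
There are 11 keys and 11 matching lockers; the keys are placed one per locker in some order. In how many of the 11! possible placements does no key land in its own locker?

14684570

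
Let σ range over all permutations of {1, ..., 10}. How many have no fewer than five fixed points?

13264

Sum C(10,i)·!(10-i) for i = 5..10:
  i=5: C(10,5)·!5 = 252·44 = 11088
  i=6: C(10,6)·!4 = 210·9 = 1890
  i=7: C(10,7)·!3 = 120·2 = 240
  i=8: C(10,8)·!2 = 45·1 = 45
  i=9: C(10,9)·!1 = 10·0 = 0
  i=10: C(10,10)·!0 = 1·1 = 1
Total = 13264.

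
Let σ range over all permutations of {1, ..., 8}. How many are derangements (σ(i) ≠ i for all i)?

!8 = 8! · Σ_{k=0}^{8} (-1)^k/k!
= 8! - 8!/1! + 8!/2! - 8!/3! + 8!/4! - 8!/5! + 8!/6! - 8!/7! + 8!/8!
= 40320 - 40320 + 20160 - 6720 + 1680 - 336 + 56 - 8 + 1
= 14833

14833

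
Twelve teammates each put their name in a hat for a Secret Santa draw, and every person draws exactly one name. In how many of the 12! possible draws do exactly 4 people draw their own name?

Pick the 4 fixed positions: C(12,4) = 495 ways.
The other 8 form a derangement: !8 = 14833.
Total: 495 × 14833 = 7342335.

7342335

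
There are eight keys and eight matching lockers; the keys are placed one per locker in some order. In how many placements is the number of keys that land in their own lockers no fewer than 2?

10655

# with exactly i fixed is C(8,i)·!(8-i); sum over i=2..8:
  i=2: C(8,2)·!6 = 28·265 = 7420
  i=3: C(8,3)·!5 = 56·44 = 2464
  i=4: C(8,4)·!4 = 70·9 = 630
  i=5: C(8,5)·!3 = 56·2 = 112
  i=6: C(8,6)·!2 = 28·1 = 28
  i=7: C(8,7)·!1 = 8·0 = 0
  i=8: C(8,8)·!0 = 1·1 = 1
Total = 10655.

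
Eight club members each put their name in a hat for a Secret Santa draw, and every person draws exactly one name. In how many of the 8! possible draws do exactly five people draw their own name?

112

Choose which 5 of the 8 are fixed: C(8,5) = 56.
The remaining 3 must be deranged: !3 = 2.
Total: 56 × 2 = 112.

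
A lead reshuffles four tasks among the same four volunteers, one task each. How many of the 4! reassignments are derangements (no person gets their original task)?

9

The number of derangements of 4 is !4 = Σ_{k=0}^{4} (-1)^k·4!/k!
= 4! - 4!/1! + 4!/2! - 4!/3! + 4!/4!
= 24 - 24 + 12 - 4 + 1
= 9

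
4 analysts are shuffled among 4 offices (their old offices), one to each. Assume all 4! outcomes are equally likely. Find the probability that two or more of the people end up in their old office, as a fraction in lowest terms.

Favorable outcomes: Σ_{i≥2} C(4,i)·!(4-i) = 6·1 + 4·0 + 1·1 = 7.
Total outcomes: 4! = 24.
Probability = 7/24 = 7/24.

7/24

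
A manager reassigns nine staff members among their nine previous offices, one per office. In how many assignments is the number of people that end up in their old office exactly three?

22260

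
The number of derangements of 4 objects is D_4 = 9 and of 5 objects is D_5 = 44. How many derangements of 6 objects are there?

D_6 = (6-1)·(D_5 + D_4) = 5·(44 + 9) = 5·53 = 265.

265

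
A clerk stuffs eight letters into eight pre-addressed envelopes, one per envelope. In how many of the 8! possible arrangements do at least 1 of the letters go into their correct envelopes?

25487

# with exactly i fixed is C(8,i)·!(8-i); sum over i=1..8:
  i=1: C(8,1)·!7 = 8·1854 = 14832
  i=2: C(8,2)·!6 = 28·265 = 7420
  i=3: C(8,3)·!5 = 56·44 = 2464
  i=4: C(8,4)·!4 = 70·9 = 630
  i=5: C(8,5)·!3 = 56·2 = 112
  i=6: C(8,6)·!2 = 28·1 = 28
  i=7: C(8,7)·!1 = 8·0 = 0
  i=8: C(8,8)·!0 = 1·1 = 1
Total = 25487.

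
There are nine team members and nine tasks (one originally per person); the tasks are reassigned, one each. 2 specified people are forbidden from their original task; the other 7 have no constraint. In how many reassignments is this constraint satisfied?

Let A_j be the event that the j-th constrained one is fixed. By inclusion-exclusion over the 2 events:
Σ_{j=0}^{2} (-1)^j C(2,j)(9-j)!
= C(2,0)·9! - C(2,1)·8! + C(2,2)·7!
= 362880 - 80640 + 5040
= 287280

287280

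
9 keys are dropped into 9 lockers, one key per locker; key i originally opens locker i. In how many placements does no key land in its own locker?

!9 = 9! · Σ_{k=0}^{9} (-1)^k/k!
= 9! - 9!/1! + 9!/2! - 9!/3! + 9!/4! - 9!/5! + 9!/6! - 9!/7! + 9!/8! - 9!/9!
= 362880 - 362880 + 181440 - 60480 + 15120 - 3024 + 504 - 72 + 9 - 1
= 133496

133496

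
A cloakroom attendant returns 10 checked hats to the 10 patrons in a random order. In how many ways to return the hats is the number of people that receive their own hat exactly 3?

222480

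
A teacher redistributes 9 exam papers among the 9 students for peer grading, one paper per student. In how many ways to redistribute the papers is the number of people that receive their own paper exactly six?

168

Pick the 6 fixed positions: C(9,6) = 84 ways.
The other 3 form a derangement: !3 = 2.
Total: 84 × 2 = 168.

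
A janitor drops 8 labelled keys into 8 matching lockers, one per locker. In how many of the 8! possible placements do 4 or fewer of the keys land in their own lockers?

40179

# with exactly i fixed is C(8,i)·!(8-i); sum over i=0..4:
  i=0: C(8,0)·!8 = 1·14833 = 14833
  i=1: C(8,1)·!7 = 8·1854 = 14832
  i=2: C(8,2)·!6 = 28·265 = 7420
  i=3: C(8,3)·!5 = 56·44 = 2464
  i=4: C(8,4)·!4 = 70·9 = 630
Total = 40179.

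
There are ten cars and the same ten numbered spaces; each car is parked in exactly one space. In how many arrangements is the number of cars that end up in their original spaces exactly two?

667485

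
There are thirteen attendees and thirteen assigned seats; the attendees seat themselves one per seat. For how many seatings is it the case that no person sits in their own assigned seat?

2290792932

Recurrence: !13 = 12·(!12 + !11).
!13 = 12·(176214841 + 14684570) = 12·190899411 = 2290792932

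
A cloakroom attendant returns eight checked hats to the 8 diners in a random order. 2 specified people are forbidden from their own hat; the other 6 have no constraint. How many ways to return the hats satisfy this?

Let A_j be the event that the j-th constrained one is fixed. By inclusion-exclusion over the 2 events:
Σ_{j=0}^{2} (-1)^j C(2,j)(8-j)!
= C(2,0)·8! - C(2,1)·7! + C(2,2)·6!
= 40320 - 10080 + 720
= 30960

30960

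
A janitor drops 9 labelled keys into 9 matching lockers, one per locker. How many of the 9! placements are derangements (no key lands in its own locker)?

!9 is the nearest integer to 9!/e.
9! = 362880, and 362880/e ≈ 133496.09, so !9 = 133496.

133496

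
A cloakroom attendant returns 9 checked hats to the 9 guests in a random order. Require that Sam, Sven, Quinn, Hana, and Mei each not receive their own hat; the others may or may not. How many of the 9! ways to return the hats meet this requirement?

Inclusion-exclusion on the 5 forbidden self-matches:
Σ_{j=0}^{5} (-1)^j C(5,j)(9-j)!
= C(5,0)·9! - C(5,1)·8! + C(5,2)·7! - C(5,3)·6! + C(5,4)·5! - C(5,5)·4!
= 362880 - 201600 + 50400 - 7200 + 600 - 24
= 205056

205056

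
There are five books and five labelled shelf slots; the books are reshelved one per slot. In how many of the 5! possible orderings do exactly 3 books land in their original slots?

10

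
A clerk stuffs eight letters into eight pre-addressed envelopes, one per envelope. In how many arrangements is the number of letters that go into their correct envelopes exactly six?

Choose which 6 of the 8 are fixed: C(8,6) = 28.
The remaining 2 must be deranged: !2 = 1.
Total: 28 × 1 = 28.

28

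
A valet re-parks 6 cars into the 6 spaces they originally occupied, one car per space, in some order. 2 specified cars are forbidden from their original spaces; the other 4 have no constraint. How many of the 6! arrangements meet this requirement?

504

Inclusion-exclusion on the 2 forbidden self-matches:
Σ_{j=0}^{2} (-1)^j C(2,j)(6-j)!
= C(2,0)·6! - C(2,1)·5! + C(2,2)·4!
= 720 - 240 + 24
= 504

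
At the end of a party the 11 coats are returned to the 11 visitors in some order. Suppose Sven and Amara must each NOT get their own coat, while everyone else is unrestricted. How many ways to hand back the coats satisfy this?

Inclusion-exclusion on the 2 forbidden self-matches:
Σ_{j=0}^{2} (-1)^j C(2,j)(11-j)!
= C(2,0)·11! - C(2,1)·10! + C(2,2)·9!
= 39916800 - 7257600 + 362880
= 33022080

33022080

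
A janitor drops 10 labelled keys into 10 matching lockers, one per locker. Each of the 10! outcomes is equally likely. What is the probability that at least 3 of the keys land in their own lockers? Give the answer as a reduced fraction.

Favorable outcomes: Σ_{i≥3} C(10,i)·!(10-i) = 120·1854 + 210·265 + 252·44 + 210·9 + 120·2 + 45·1 + 10·0 + 1·1 = 291394.
Total outcomes: 10! = 3628800.
Probability = 291394/3628800 = 145697/1814400.

145697/1814400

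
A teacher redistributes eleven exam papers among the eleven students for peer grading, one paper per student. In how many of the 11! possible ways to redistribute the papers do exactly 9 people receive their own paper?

55

Pick the 9 fixed positions: C(11,9) = 55 ways.
The other 2 form a derangement: !2 = 1.
Total: 55 × 1 = 55.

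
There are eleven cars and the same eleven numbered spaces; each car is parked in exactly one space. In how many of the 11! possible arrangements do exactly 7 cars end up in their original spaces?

Choose which 7 of the 11 are fixed: C(11,7) = 330.
The other 4 form a derangement: !4 = 9.
Total: 330 × 9 = 2970.

2970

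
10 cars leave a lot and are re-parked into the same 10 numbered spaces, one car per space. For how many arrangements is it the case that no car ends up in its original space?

Recurrence: !10 = 9·(!9 + !8).
!10 = 9·(133496 + 14833) = 9·148329 = 1334961

1334961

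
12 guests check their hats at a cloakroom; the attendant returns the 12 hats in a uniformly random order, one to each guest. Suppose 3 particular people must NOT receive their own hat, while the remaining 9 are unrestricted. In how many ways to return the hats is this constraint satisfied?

369774720

Let A_j be the event that the j-th constrained one is fixed. By inclusion-exclusion over the 3 events:
Σ_{j=0}^{3} (-1)^j C(3,j)(12-j)!
= C(3,0)·12! - C(3,1)·11! + C(3,2)·10! - C(3,3)·9!
= 479001600 - 119750400 + 10886400 - 362880
= 369774720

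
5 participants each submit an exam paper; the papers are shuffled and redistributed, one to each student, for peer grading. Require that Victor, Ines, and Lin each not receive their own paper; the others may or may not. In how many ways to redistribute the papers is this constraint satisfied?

64

Let A_j be the event that the j-th constrained one is fixed. By inclusion-exclusion over the 3 events:
Σ_{j=0}^{3} (-1)^j C(3,j)(5-j)!
= C(3,0)·5! - C(3,1)·4! + C(3,2)·3! - C(3,3)·2!
= 120 - 72 + 18 - 2
= 64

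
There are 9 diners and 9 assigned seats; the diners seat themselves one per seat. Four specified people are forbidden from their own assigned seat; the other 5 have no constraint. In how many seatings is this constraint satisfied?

229080

Let A_j be the event that the j-th constrained one is fixed. By inclusion-exclusion over the 4 events:
Σ_{j=0}^{4} (-1)^j C(4,j)(9-j)!
= C(4,0)·9! - C(4,1)·8! + C(4,2)·7! - C(4,3)·6! + C(4,4)·5!
= 362880 - 161280 + 30240 - 2880 + 120
= 229080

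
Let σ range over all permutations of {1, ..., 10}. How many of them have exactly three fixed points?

222480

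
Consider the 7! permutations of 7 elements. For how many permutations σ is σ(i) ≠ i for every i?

1854

The subfactorial !7 = [7!/e] (nearest integer).
7! = 5040, and 5040/e ≈ 1854.11, so !7 = 1854.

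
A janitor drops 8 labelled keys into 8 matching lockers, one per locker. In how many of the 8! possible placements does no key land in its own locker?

The number of derangements of 8 is !8 = Σ_{k=0}^{8} (-1)^k·8!/k!
= 8! - 8!/1! + 8!/2! - 8!/3! + 8!/4! - 8!/5! + 8!/6! - 8!/7! + 8!/8!
= 40320 - 40320 + 20160 - 6720 + 1680 - 336 + 56 - 8 + 1
= 14833

14833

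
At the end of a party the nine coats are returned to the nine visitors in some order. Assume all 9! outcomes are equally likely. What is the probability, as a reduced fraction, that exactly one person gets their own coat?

Favorable outcomes: C(9,1)·!8 = 9·14833 = 133497.
Total outcomes: 9! = 362880.
Probability = 133497/362880 = 2119/5760.

2119/5760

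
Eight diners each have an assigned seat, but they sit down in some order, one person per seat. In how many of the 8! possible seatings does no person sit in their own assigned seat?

By inclusion-exclusion, !8 = Σ (-1)^k · 8!/k! for k=0..8
= 8! - 8!/1! + 8!/2! - 8!/3! + 8!/4! - 8!/5! + 8!/6! - 8!/7! + 8!/8!
= 40320 - 40320 + 20160 - 6720 + 1680 - 336 + 56 - 8 + 1
= 14833

14833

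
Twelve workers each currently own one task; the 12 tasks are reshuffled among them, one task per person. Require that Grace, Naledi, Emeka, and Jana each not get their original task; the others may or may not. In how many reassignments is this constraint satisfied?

339696000

Let A_j be the event that the j-th constrained one is fixed. By inclusion-exclusion over the 4 events:
Σ_{j=0}^{4} (-1)^j C(4,j)(12-j)!
= C(4,0)·12! - C(4,1)·11! + C(4,2)·10! - C(4,3)·9! + C(4,4)·8!
= 479001600 - 159667200 + 21772800 - 1451520 + 40320
= 339696000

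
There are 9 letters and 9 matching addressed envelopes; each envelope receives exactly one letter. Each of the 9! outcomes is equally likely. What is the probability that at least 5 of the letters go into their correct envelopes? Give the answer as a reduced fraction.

Favorable outcomes: Σ_{i≥5} C(9,i)·!(9-i) = 126·9 + 84·2 + 36·1 + 9·0 + 1·1 = 1339.
Total outcomes: 9! = 362880.
Probability = 1339/362880 = 1339/362880.

1339/362880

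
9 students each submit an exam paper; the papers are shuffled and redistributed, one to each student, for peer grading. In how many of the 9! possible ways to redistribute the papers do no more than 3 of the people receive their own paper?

355997

Sum C(9,i)·!(9-i) for i = 0..3:
  i=0: C(9,0)·!9 = 1·133496 = 133496
  i=1: C(9,1)·!8 = 9·14833 = 133497
  i=2: C(9,2)·!7 = 36·1854 = 66744
  i=3: C(9,3)·!6 = 84·265 = 22260
Total = 355997.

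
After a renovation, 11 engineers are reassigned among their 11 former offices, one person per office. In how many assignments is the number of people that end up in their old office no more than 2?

36711421

Sum C(11,i)·!(11-i) for i = 0..2:
  i=0: C(11,0)·!11 = 1·14684570 = 14684570
  i=1: C(11,1)·!10 = 11·1334961 = 14684571
  i=2: C(11,2)·!9 = 55·133496 = 7342280
Total = 36711421.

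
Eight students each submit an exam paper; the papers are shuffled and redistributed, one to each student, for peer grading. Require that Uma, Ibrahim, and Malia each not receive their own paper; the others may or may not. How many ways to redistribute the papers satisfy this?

27240

Inclusion-exclusion on the 3 forbidden self-matches:
Σ_{j=0}^{3} (-1)^j C(3,j)(8-j)!
= C(3,0)·8! - C(3,1)·7! + C(3,2)·6! - C(3,3)·5!
= 40320 - 15120 + 2160 - 120
= 27240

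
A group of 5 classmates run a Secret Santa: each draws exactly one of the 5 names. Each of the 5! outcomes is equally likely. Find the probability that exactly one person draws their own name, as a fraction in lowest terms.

3/8

Favorable outcomes: C(5,1)·!4 = 5·9 = 45.
Total outcomes: 5! = 120.
Probability = 45/120 = 3/8.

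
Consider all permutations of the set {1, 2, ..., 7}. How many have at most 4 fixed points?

# with exactly i fixed is C(7,i)·!(7-i); sum over i=0..4:
  i=0: C(7,0)·!7 = 1·1854 = 1854
  i=1: C(7,1)·!6 = 7·265 = 1855
  i=2: C(7,2)·!5 = 21·44 = 924
  i=3: C(7,3)·!4 = 35·9 = 315
  i=4: C(7,4)·!3 = 35·2 = 70
Total = 5018.

5018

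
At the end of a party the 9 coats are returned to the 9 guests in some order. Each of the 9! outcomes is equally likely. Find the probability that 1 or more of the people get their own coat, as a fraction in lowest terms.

28673/45360

Favorable outcomes: Σ_{i≥1} C(9,i)·!(9-i) = 9·14833 + 36·1854 + 84·265 + 126·44 + 126·9 + 84·2 + 36·1 + 9·0 + 1·1 = 229384.
Total outcomes: 9! = 362880.
Probability = 229384/362880 = 28673/45360.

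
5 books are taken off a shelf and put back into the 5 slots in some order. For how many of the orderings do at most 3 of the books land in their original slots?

119

# with exactly i fixed is C(5,i)·!(5-i); sum over i=0..3:
  i=0: C(5,0)·!5 = 1·44 = 44
  i=1: C(5,1)·!4 = 5·9 = 45
  i=2: C(5,2)·!3 = 10·2 = 20
  i=3: C(5,3)·!2 = 10·1 = 10
Total = 119.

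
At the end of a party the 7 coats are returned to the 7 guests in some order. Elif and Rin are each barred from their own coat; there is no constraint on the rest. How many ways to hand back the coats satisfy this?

3720

Inclusion-exclusion on the 2 forbidden self-matches:
Σ_{j=0}^{2} (-1)^j C(2,j)(7-j)!
= C(2,0)·7! - C(2,1)·6! + C(2,2)·5!
= 5040 - 1440 + 120
= 3720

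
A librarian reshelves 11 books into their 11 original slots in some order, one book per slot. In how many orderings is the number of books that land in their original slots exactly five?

Choose which 5 of the 11 are fixed: C(11,5) = 462.
The remaining 6 must be deranged: !6 = 265.
Total: 462 × 265 = 122430.

122430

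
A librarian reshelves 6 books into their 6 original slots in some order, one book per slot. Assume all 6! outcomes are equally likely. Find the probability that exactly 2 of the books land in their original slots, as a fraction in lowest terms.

3/16

Favorable outcomes: C(6,2)·!4 = 15·9 = 135.
Total outcomes: 6! = 720.
Probability = 135/720 = 3/16.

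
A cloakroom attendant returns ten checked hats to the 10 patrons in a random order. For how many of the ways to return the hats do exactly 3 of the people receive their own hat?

222480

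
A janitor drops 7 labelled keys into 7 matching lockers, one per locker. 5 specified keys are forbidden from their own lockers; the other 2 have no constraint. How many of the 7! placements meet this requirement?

Inclusion-exclusion on the 5 forbidden self-matches:
Σ_{j=0}^{5} (-1)^j C(5,j)(7-j)!
= C(5,0)·7! - C(5,1)·6! + C(5,2)·5! - C(5,3)·4! + C(5,4)·3! - C(5,5)·2!
= 5040 - 3600 + 1200 - 240 + 30 - 2
= 2428

2428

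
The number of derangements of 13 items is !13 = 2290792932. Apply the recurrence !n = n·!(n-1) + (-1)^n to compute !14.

!14 = 14·2290792932 + 1 = 32071101049.

32071101049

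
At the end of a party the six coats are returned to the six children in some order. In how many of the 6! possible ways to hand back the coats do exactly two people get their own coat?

Choose which 2 of the 6 are fixed: C(6,2) = 15.
The remaining 4 must be deranged: !4 = 9.
Total: 15 × 9 = 135.

135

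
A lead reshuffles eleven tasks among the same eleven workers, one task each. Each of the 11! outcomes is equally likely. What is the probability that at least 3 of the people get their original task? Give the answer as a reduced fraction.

3205379/39916800

Favorable outcomes: Σ_{i≥3} C(11,i)·!(11-i) = 165·14833 + 330·1854 + 462·265 + 462·44 + 330·9 + 165·2 + 55·1 + 11·0 + 1·1 = 3205379.
Total outcomes: 11! = 39916800.
Probability = 3205379/39916800 = 3205379/39916800.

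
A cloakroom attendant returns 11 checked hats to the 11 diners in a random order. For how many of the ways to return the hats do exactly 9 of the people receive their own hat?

55

Choose which 9 of the 11 are fixed: C(11,9) = 55.
The remaining 2 must be deranged: !2 = 1.
Total: 55 × 1 = 55.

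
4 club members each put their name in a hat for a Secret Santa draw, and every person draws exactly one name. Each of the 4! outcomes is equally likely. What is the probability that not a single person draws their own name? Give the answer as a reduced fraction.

Favorable outcomes: !4 = 9.
Total outcomes: 4! = 24.
Probability = 9/24 = 3/8.

3/8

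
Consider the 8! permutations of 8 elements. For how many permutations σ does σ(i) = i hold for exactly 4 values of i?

630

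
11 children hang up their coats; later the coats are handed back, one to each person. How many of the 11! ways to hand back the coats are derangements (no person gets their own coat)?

The subfactorial !11 = [11!/e] (nearest integer).
11! = 39916800, and 39916800/e ≈ 14684570.08, so !11 = 14684570.

14684570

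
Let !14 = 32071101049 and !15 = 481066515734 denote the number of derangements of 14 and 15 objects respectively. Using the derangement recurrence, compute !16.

!16 = (16-1)·(!15 + !14) = 15·(481066515734 + 32071101049) = 15·513137616783 = 7697064251745.

7697064251745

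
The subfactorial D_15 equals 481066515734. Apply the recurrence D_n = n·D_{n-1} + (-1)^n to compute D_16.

7697064251745

D_16 = 16·481066515734 + 1 = 7697064251745.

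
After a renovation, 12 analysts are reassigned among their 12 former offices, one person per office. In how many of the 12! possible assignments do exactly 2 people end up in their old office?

Pick the 2 fixed positions: C(12,2) = 66 ways.
The other 10 form a derangement: !10 = 1334961.
Total: 66 × 1334961 = 88107426.

88107426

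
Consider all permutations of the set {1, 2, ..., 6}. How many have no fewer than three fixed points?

56

Sum C(6,i)·!(6-i) for i = 3..6:
  i=3: C(6,3)·!3 = 20·2 = 40
  i=4: C(6,4)·!2 = 15·1 = 15
  i=5: C(6,5)·!1 = 6·0 = 0
  i=6: C(6,6)·!0 = 1·1 = 1
Total = 56.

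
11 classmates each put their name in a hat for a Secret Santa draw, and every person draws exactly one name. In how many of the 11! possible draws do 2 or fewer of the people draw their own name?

36711421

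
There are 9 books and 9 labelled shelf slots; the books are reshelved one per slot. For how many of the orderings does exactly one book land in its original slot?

Pick the single fixed position: C(9,1) = 9 ways.
The remaining 8 must be deranged: !8 = 14833.
Total: 9 × 14833 = 133497.

133497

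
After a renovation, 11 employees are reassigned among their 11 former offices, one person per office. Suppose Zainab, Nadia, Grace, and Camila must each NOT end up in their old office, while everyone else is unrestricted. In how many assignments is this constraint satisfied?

27422640

Inclusion-exclusion on the 4 forbidden self-matches:
Σ_{j=0}^{4} (-1)^j C(4,j)(11-j)!
= C(4,0)·11! - C(4,1)·10! + C(4,2)·9! - C(4,3)·8! + C(4,4)·7!
= 39916800 - 14515200 + 2177280 - 161280 + 5040
= 27422640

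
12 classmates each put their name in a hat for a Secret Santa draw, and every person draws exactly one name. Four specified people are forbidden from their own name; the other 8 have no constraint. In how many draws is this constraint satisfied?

Let A_j be the event that the j-th constrained one is fixed. By inclusion-exclusion over the 4 events:
Σ_{j=0}^{4} (-1)^j C(4,j)(12-j)!
= C(4,0)·12! - C(4,1)·11! + C(4,2)·10! - C(4,3)·9! + C(4,4)·8!
= 479001600 - 159667200 + 21772800 - 1451520 + 40320
= 339696000

339696000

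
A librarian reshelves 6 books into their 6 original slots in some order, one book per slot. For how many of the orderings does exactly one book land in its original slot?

264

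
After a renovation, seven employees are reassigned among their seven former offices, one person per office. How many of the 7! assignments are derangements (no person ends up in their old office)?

1854

By inclusion-exclusion, !7 = Σ (-1)^k · 7!/k! for k=0..7
= 7! - 7!/1! + 7!/2! - 7!/3! + 7!/4! - 7!/5! + 7!/6! - 7!/7!
= 5040 - 5040 + 2520 - 840 + 210 - 42 + 7 - 1
= 1854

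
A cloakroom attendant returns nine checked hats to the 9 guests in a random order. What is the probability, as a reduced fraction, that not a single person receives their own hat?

16687/45360

Favorable outcomes: !9 = 133496.
Total outcomes: 9! = 362880.
Probability = 133496/362880 = 16687/45360.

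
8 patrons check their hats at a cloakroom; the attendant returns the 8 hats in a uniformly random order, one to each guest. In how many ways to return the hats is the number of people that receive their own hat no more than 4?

# with exactly i fixed is C(8,i)·!(8-i); sum over i=0..4:
  i=0: C(8,0)·!8 = 1·14833 = 14833
  i=1: C(8,1)·!7 = 8·1854 = 14832
  i=2: C(8,2)·!6 = 28·265 = 7420
  i=3: C(8,3)·!5 = 56·44 = 2464
  i=4: C(8,4)·!4 = 70·9 = 630
Total = 40179.

40179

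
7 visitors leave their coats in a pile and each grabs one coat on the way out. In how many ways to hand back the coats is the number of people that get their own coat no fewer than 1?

Sum C(7,i)·!(7-i) for i = 1..7:
  i=1: C(7,1)·!6 = 7·265 = 1855
  i=2: C(7,2)·!5 = 21·44 = 924
  i=3: C(7,3)·!4 = 35·9 = 315
  i=4: C(7,4)·!3 = 35·2 = 70
  i=5: C(7,5)·!2 = 21·1 = 21
  i=6: C(7,6)·!1 = 7·0 = 0
  i=7: C(7,7)·!0 = 1·1 = 1
Total = 3186.

3186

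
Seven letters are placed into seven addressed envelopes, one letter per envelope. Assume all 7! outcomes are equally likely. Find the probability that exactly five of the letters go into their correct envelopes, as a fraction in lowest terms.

Favorable outcomes: C(7,5)·!2 = 21·1 = 21.
Total outcomes: 7! = 5040.
Probability = 21/5040 = 1/240.

1/240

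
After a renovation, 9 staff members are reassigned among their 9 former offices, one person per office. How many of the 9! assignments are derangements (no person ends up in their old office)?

133496

!9 is the nearest integer to 9!/e.
9! = 362880, and 362880/e ≈ 133496.09, so !9 = 133496.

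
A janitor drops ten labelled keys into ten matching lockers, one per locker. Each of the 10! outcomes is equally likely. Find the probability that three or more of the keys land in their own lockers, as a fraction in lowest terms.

145697/1814400

Favorable outcomes: Σ_{i≥3} C(10,i)·!(10-i) = 120·1854 + 210·265 + 252·44 + 210·9 + 120·2 + 45·1 + 10·0 + 1·1 = 291394.
Total outcomes: 10! = 3628800.
Probability = 291394/3628800 = 145697/1814400.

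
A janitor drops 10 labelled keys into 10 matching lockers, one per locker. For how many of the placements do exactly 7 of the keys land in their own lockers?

240

Choose which 7 of the 10 are fixed: C(10,7) = 120.
The other 3 form a derangement: !3 = 2.
Total: 120 × 2 = 240.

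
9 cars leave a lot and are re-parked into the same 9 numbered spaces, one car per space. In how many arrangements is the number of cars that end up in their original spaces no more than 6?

Sum C(9,i)·!(9-i) for i = 0..6:
  i=0: C(9,0)·!9 = 1·133496 = 133496
  i=1: C(9,1)·!8 = 9·14833 = 133497
  i=2: C(9,2)·!7 = 36·1854 = 66744
  i=3: C(9,3)·!6 = 84·265 = 22260
  i=4: C(9,4)·!5 = 126·44 = 5544
  i=5: C(9,5)·!4 = 126·9 = 1134
  i=6: C(9,6)·!3 = 84·2 = 168
Total = 362843.

362843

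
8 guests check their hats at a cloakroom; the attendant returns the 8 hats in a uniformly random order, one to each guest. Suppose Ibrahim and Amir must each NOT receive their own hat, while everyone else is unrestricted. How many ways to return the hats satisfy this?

30960

Let A_j be the event that the j-th constrained one is fixed. By inclusion-exclusion over the 2 events:
Σ_{j=0}^{2} (-1)^j C(2,j)(8-j)!
= C(2,0)·8! - C(2,1)·7! + C(2,2)·6!
= 40320 - 10080 + 720
= 30960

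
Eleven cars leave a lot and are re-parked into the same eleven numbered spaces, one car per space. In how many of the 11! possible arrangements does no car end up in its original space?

14684570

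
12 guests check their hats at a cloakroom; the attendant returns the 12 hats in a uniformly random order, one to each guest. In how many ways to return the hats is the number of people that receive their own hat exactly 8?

4455

Choose which 8 of the 12 are fixed: C(12,8) = 495.
The remaining 4 must be deranged: !4 = 9.
Total: 495 × 9 = 4455.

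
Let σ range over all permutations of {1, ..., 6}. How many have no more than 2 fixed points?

Sum C(6,i)·!(6-i) for i = 0..2:
  i=0: C(6,0)·!6 = 1·265 = 265
  i=1: C(6,1)·!5 = 6·44 = 264
  i=2: C(6,2)·!4 = 15·9 = 135
Total = 664.

664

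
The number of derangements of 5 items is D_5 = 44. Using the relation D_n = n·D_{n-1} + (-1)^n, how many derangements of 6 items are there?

265

D_6 = 6·44 + 1 = 265.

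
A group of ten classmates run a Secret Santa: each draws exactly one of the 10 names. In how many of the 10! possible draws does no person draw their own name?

1334961

Recurrence: !10 = 9·(!9 + !8).
!10 = 9·(133496 + 14833) = 9·148329 = 1334961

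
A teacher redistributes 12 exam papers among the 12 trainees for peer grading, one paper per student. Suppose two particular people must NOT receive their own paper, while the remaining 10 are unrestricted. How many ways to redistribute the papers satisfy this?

402796800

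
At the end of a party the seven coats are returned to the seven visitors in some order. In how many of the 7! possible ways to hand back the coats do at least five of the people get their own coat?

22

Sum C(7,i)·!(7-i) for i = 5..7:
  i=5: C(7,5)·!2 = 21·1 = 21
  i=6: C(7,6)·!1 = 7·0 = 0
  i=7: C(7,7)·!0 = 1·1 = 1
Total = 22.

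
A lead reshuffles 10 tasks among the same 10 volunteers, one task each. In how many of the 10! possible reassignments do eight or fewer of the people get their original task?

# with exactly i fixed is C(10,i)·!(10-i); sum over i=0..8:
  i=0: C(10,0)·!10 = 1·1334961 = 1334961
  i=1: C(10,1)·!9 = 10·133496 = 1334960
  i=2: C(10,2)·!8 = 45·14833 = 667485
  i=3: C(10,3)·!7 = 120·1854 = 222480
  i=4: C(10,4)·!6 = 210·265 = 55650
  i=5: C(10,5)·!5 = 252·44 = 11088
  i=6: C(10,6)·!4 = 210·9 = 1890
  i=7: C(10,7)·!3 = 120·2 = 240
  i=8: C(10,8)·!2 = 45·1 = 45
Total = 3628799.

3628799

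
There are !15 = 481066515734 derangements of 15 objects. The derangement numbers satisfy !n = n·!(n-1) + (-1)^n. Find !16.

!16 = 16·481066515734 + 1 = 7697064251745.

7697064251745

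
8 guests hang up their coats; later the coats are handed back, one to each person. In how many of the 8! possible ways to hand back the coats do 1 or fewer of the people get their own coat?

29665

Sum C(8,i)·!(8-i) for i = 0..1:
  i=0: C(8,0)·!8 = 1·14833 = 14833
  i=1: C(8,1)·!7 = 8·1854 = 14832
Total = 29665.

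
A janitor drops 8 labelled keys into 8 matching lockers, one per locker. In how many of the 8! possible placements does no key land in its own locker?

14833

By inclusion-exclusion, !8 = Σ (-1)^k · 8!/k! for k=0..8
= 8! - 8!/1! + 8!/2! - 8!/3! + 8!/4! - 8!/5! + 8!/6! - 8!/7! + 8!/8!
= 40320 - 40320 + 20160 - 6720 + 1680 - 336 + 56 - 8 + 1
= 14833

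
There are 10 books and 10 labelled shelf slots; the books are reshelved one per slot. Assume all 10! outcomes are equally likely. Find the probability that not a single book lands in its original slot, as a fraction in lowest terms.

Favorable outcomes: !10 = 1334961.
Total outcomes: 10! = 3628800.
Probability = 1334961/3628800 = 16481/44800.

16481/44800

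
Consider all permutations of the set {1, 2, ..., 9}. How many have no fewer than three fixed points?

29143

Sum C(9,i)·!(9-i) for i = 3..9:
  i=3: C(9,3)·!6 = 84·265 = 22260
  i=4: C(9,4)·!5 = 126·44 = 5544
  i=5: C(9,5)·!4 = 126·9 = 1134
  i=6: C(9,6)·!3 = 84·2 = 168
  i=7: C(9,7)·!2 = 36·1 = 36
  i=8: C(9,8)·!1 = 9·0 = 0
  i=9: C(9,9)·!0 = 1·1 = 1
Total = 29143.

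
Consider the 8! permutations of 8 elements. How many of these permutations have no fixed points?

14833

By inclusion-exclusion, !8 = Σ (-1)^k · 8!/k! for k=0..8
= 8! - 8!/1! + 8!/2! - 8!/3! + 8!/4! - 8!/5! + 8!/6! - 8!/7! + 8!/8!
= 40320 - 40320 + 20160 - 6720 + 1680 - 336 + 56 - 8 + 1
= 14833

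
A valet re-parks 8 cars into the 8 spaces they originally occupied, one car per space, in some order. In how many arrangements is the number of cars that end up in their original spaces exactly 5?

112

Pick the 5 fixed positions: C(8,5) = 56 ways.
The remaining 3 must be deranged: !3 = 2.
Total: 56 × 2 = 112.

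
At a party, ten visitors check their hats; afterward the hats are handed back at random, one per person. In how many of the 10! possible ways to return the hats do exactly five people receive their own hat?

11088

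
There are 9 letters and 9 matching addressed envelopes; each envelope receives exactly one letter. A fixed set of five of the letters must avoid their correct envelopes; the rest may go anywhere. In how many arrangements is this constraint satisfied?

Let A_j be the event that the j-th constrained one is fixed. By inclusion-exclusion over the 5 events:
Σ_{j=0}^{5} (-1)^j C(5,j)(9-j)!
= C(5,0)·9! - C(5,1)·8! + C(5,2)·7! - C(5,3)·6! + C(5,4)·5! - C(5,5)·4!
= 362880 - 201600 + 50400 - 7200 + 600 - 24
= 205056

205056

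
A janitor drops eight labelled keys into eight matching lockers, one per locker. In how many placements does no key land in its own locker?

14833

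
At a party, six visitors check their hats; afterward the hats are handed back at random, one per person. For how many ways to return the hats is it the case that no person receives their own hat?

265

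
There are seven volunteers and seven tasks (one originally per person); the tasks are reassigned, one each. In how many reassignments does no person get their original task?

Recurrence: !7 = 7·!6 + (-1)^7.
!7 = 7·265 - 1 = 1854

1854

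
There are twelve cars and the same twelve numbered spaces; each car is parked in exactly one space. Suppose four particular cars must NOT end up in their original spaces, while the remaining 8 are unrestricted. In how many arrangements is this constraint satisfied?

339696000

Inclusion-exclusion on the 4 forbidden self-matches:
Σ_{j=0}^{4} (-1)^j C(4,j)(12-j)!
= C(4,0)·12! - C(4,1)·11! + C(4,2)·10! - C(4,3)·9! + C(4,4)·8!
= 479001600 - 159667200 + 21772800 - 1451520 + 40320
= 339696000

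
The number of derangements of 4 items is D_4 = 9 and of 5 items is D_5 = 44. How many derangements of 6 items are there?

265

D_6 = (6-1)·(D_5 + D_4) = 5·(44 + 9) = 5·53 = 265.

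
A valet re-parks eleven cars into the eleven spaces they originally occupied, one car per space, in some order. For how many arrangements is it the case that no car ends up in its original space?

The subfactorial !11 = [11!/e] (nearest integer).
11! = 39916800, and 39916800/e ≈ 14684570.08, so !11 = 14684570.

14684570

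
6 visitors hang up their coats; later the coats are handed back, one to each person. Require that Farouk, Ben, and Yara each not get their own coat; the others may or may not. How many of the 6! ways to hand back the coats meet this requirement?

426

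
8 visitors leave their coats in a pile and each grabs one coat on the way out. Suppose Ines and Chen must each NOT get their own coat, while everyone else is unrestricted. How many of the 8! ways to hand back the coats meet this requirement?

30960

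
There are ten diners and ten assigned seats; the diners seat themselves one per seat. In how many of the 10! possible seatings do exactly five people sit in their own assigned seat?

Choose which 5 of the 10 are fixed: C(10,5) = 252.
The other 5 form a derangement: !5 = 44.
Total: 252 × 44 = 11088.

11088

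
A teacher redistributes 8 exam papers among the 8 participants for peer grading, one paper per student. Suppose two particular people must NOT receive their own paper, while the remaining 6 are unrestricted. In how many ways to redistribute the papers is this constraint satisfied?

Inclusion-exclusion on the 2 forbidden self-matches:
Σ_{j=0}^{2} (-1)^j C(2,j)(8-j)!
= C(2,0)·8! - C(2,1)·7! + C(2,2)·6!
= 40320 - 10080 + 720
= 30960

30960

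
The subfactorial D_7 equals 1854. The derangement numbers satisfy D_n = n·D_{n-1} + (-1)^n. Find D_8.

D_8 = 8·1854 + 1 = 14833.

14833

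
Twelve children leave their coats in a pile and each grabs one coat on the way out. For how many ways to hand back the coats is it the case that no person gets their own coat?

!12 = 12! · Σ_{k=0}^{12} (-1)^k/k!
= 12! - 12!/1! + 12!/2! - 12!/3! + 12!/4! - 12!/5! + 12!/6! - 12!/7! + 12!/8! - 12!/9! + 12!/10! - 12!/11! + 12!/12!
= 479001600 - 479001600 + 239500800 - 79833600 + 19958400 - 3991680 + 665280 - 95040 + 11880 - 1320 + 132 - 12 + 1
= 176214841

176214841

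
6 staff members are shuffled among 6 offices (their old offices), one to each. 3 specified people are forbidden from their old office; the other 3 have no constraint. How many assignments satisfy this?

426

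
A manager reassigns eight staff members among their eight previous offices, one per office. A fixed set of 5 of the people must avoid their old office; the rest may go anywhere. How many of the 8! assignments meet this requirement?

21234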